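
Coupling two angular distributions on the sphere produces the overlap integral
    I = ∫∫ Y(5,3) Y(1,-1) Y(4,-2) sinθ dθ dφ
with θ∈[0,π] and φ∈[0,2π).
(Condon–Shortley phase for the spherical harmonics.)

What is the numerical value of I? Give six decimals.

Rules hold: Σm=0, L=10 even, 4≤4≤6.
N = 11·3·9 = 297
Δ = 2!·8!·0!/11! = 1/495
Racah Σ t=1..1: t=1:−1/576 = -1/576
⇒ 3j(5 1 4; 0 0 0)² = 5/99, sgn -1
Racah Σ t=0..0: t=0:+1/2880 = 1/2880
⇒ 3j(5 1 4; 3 -1 -2)² = 28/495, sgn +1
4πI² = N·(3j₀)²·(3jₘ)² = 28/33
I = -1·√(0.848485/4π) = -0.25984664

-0.259847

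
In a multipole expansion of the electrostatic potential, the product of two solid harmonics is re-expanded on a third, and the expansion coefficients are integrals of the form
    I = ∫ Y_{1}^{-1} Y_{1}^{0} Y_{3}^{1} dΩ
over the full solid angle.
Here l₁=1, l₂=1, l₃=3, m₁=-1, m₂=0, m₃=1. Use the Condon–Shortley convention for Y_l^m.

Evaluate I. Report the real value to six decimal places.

0.000000

|1−1|≤3≤1+1 violated ⇒ I = 0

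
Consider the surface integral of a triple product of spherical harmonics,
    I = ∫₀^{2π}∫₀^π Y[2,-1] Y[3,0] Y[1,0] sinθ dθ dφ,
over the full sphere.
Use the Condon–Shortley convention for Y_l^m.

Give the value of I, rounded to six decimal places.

0.000000

Σmᵢ = -1 ≠ 0, so the φ-integral vanishes; I = 0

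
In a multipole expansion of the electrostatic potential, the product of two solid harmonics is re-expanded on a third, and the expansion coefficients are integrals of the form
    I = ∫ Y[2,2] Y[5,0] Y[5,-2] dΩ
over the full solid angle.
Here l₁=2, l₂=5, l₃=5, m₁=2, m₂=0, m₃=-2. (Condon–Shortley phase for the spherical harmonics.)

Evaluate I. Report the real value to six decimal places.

m-sum 0 ✓  L=12 even ✓  3≤5≤7 ✓
Π(2lᵢ+1) = 5×11×11 = 605
triangle coeff Δ(2,5,5) = 1/38610
Σ_t [0,2]: t=0:+1/2880 t=1:−1/576 t=2:+1/2880 = -1/960
(3j)²=10/429 [(2 5 5; 0 0 0)], sign=+1
Σ_t [0,0]: t=0:+1/2880 = 1/2880
(3j)²=14/429 [(2 5 5; 2 0 -2)], sign=-1
⇒ 4πI² = 700/1521
I = (-1)√(700/1521/(4π)) = -0.19137248

-0.191372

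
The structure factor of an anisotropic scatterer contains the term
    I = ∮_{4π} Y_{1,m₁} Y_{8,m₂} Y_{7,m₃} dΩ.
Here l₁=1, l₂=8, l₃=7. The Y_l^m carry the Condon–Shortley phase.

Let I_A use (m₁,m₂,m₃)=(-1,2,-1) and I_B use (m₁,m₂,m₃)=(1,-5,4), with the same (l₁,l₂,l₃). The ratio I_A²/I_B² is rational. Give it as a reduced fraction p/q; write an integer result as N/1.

l's match ⇒ only the (l;m) 3-j factors differ between A and B.
A: triangle coeff Δ(1,8,7) = 1/2040; Σ_t [2,2]: t=2:+1/58060800 = 1/58060800; (3j)²=3/136 [(1 8 7; -1 2 -1)], sign=+1
B: triangle coeff Δ(1,8,7) = 1/2040; Σ_t [0,0]: t=0:+1/479001600 = 1/479001600; (3j)²=13/340 [(1 8 7; 1 -5 4)], sign=-1
I_A²/I_B² = (3/136)/(13/340) = 15/26

15/26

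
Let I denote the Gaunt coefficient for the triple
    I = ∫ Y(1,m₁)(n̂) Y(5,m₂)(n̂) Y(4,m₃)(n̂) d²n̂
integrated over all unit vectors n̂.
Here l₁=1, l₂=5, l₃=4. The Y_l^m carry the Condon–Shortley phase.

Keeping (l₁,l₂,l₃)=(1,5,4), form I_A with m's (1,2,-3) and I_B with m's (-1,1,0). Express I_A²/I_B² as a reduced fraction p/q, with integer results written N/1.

1/5

l's match ⇒ only the (l;m) 3-j factors differ between A and B.
A: triangle coeff Δ(1,5,4) = 1/495; Σ_t [0,0]: t=0:+1/10080 = 1/10080; (3j)²=1/165 [(1 5 4; 1 2 -3)], sign=-1
B: triangle coeff Δ(1,5,4) = 1/495; Σ_t [2,2]: t=2:+1/1152 = 1/1152; (3j)²=1/33 [(1 5 4; -1 1 0)], sign=+1
I_A²/I_B² = (1/165)/(1/33) = 1/5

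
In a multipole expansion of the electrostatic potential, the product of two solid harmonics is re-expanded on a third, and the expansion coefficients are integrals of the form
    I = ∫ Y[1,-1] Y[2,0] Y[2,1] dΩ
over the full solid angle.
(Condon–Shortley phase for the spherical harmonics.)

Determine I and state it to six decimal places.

L=5 odd ⇒ parity kills the (l;000) factor ⇒ I = 0

0.000000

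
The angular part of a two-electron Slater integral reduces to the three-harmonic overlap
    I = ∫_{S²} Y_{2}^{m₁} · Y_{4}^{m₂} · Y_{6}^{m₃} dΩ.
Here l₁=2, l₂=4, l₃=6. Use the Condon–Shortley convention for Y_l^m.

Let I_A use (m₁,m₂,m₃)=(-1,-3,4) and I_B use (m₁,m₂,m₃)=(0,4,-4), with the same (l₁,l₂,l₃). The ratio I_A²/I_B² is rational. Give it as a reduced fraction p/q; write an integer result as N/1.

Same 2,4,6: normalisation and zero-m 3j drop out of the ratio.
A: Δ: 0! 4! 8! / 13! → 1/6435; sum: t=0:+1/30240 = 1/30240; 3j²(2 4 6; -1 -3 4) = Δ·Π!·Σ² = 16/429  (sign +1)
B: Δ: 0! 4! 8! / 13! → 1/6435; sum: t=0:+1/161280 = 1/161280; 3j²(2 4 6; 0 4 -4) = Δ·Π!·Σ² = 1/143  (sign +1)
I_A²/I_B² = (16/429)/(1/143) = 16/3

16/3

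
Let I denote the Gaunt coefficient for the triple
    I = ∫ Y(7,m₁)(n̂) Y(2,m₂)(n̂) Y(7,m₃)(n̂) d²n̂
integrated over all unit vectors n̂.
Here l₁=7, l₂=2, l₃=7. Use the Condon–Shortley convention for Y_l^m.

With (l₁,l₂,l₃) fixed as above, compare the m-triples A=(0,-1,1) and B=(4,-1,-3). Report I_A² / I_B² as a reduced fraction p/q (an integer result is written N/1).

2/77

Same 7,2,7: normalisation and zero-m 3j drop out of the ratio.
A: Δ: 2! 12! 2! / 17! → 1/185640; sum: t=0:+1/1209600 t=1:−1/1036800 = -1/7257600; 3j²(7 2 7; 0 -1 1) = Δ·Π!·Σ² = 1/2210  (sign -1)
B: Δ: 2! 12! 2! / 17! → 1/185640; sum: t=0:+1/4354560 t=1:−1/14515200 = 1/6220800; 3j²(7 2 7; 4 -1 -3) = Δ·Π!·Σ² = 77/4420  (sign +1)
I_A²/I_B² = (1/2210)/(77/4420) = 2/77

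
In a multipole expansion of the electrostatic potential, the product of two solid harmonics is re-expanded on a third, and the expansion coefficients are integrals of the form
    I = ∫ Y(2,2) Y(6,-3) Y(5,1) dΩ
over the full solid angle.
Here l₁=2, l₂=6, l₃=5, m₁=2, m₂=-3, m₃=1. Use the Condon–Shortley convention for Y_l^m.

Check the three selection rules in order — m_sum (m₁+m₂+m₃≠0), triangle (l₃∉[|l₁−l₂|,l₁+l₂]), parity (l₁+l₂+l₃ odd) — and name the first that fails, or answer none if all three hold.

parity

m₁+m₂+m₃ = 2 − 3 + 1 = 0  ✓
triangle: |2−6|=4 ≤ l₃=5 ≤ 2+6=8  ✓
parity: l₁+l₂+l₃ = 13 is odd  ✗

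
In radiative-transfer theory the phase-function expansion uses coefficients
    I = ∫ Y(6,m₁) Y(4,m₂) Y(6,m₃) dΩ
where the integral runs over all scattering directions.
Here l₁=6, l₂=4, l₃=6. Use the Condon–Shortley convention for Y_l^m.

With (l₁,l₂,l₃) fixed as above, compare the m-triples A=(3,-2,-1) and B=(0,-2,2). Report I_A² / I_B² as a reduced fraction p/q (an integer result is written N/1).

Same 6,4,6: normalisation and zero-m 3j drop out of the ratio.
A: Δ: 4! 8! 4! / 17! → 1/15315300; sum: t=0:+1/69120 t=1:−1/51840 t=2:+1/483840 = -1/362880; 3j²(6 4 6; 3 -2 -1) = Δ·Π!·Σ² = 16/17017  (sign +1)
B: Δ: 4! 8! 4! / 17! → 1/15315300; sum: t=0:+1/138240 t=1:−1/25920 t=2:+1/55296 = -11/829440; 3j²(6 4 6; 0 -2 2) = Δ·Π!·Σ² = 11/1326  (sign -1)
I_A²/I_B² = (16/17017)/(11/1326) = 96/847

96/847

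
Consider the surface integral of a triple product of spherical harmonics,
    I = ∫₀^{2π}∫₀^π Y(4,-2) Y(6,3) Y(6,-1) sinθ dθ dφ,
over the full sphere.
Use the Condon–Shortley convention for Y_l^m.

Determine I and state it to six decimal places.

0.036205

m-sum 0 ✓  L=16 even ✓  2≤6≤10 ✓
Π(2lᵢ+1) = 9×13×13 = 1521
triangle coeff Δ(4,6,6) = 1/15315300
Σ_t [0,4]: t=0:+1/829440 t=1:−1/25920 t=2:+1/9216 t=3:−1/25920 t=4:+1/829440 = 7/207360
(3j)²=28/2431 [(4 6 6; 0 0 0)], sign=+1
Σ_t [2,4]: t=2:+1/483840 t=3:−1/51840 t=4:+1/69120 = -1/362880
(3j)²=16/17017 [(4 6 6; -2 3 -1)], sign=+1
⇒ 4πI² = 576/34969
I = (+1)√(576/34969/(4π)) = 0.03620468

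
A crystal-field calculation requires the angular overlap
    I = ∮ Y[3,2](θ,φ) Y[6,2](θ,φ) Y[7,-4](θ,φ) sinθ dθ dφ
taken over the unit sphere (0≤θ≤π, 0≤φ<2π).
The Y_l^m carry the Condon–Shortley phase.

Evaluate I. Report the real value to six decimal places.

0.049256

m-sum 0 ✓  L=16 even ✓  3≤7≤9 ✓
Π(2lᵢ+1) = 7×13×15 = 1365
triangle coeff Δ(3,6,7) = 1/2042040
Σ_t [0,2]: t=0:+1/207360 t=1:−1/57600 t=2:+1/207360 = -1/129600
(3j)²=168/12155 [(3 6 7; 0 0 0)], sign=+1
Σ_t [0,1]: t=0:+1/967680 t=1:−1/725760 = -1/2903040
(3j)²=5/3094 [(3 6 7; 2 2 -4)], sign=+1
⇒ 4πI² = 1260/41327
I = (+1)√(1260/41327/(4π)) = 0.04925648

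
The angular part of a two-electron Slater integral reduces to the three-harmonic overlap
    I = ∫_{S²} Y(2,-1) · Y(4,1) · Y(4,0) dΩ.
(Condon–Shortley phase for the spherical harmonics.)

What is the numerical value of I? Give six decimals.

m-sum 0 ✓  L=10 even ✓  2≤4≤6 ✓
Π(2lᵢ+1) = 5×9×9 = 405
triangle coeff Δ(2,4,4) = 1/13860
Σ_t [0,2]: t=0:+1/192 t=1:−1/36 t=2:+1/192 = -5/288
(3j)²=20/693 [(2 4 4; 0 0 0)], sign=-1
Σ_t [1,2]: t=1:−1/96 t=2:+1/72 = 1/288
(3j)²=1/462 [(2 4 4; -1 1 0)], sign=+1
⇒ 4πI² = 150/5929
I = (-1)√(150/5929/(4π)) = -0.04486937

-0.044869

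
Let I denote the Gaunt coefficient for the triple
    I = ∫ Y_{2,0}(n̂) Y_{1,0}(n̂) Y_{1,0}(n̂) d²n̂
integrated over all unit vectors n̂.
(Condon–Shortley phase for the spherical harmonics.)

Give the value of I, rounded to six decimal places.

Checks pass: Σm=0; 4 even; l₃=1∈[1,3].
(2·2+1)(2·1+1)(2·1+1) = 45
Δ: 2! 2! 0! / 5! → 1/30
sum: t=1:−1/1 = -1/1
3j²(2 1 1; 0 0 0) = Δ·Π!·Σ² = 2/15  (sign +1)
(m-triple is (0,0,0) — same symbol as above.)
combine: 4πI² = 45·2/15·2/15 = 4/5
take √, sign +1: I = 0.25231325

0.252313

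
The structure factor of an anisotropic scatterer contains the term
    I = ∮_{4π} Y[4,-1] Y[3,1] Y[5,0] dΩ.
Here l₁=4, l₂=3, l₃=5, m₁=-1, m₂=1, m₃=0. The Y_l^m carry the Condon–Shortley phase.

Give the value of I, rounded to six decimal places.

Checks pass: Σm=0; 12 even; l₃=5∈[1,7].
(2·4+1)(2·3+1)(2·5+1) = 693
Δ: 2! 6! 4! / 13! → 1/180180
sum: t=0:+1/576 t=1:−1/144 t=2:+1/576 = -1/288
3j²(4 3 5; 0 0 0) = Δ·Π!·Σ² = 20/1001  (sign +1)
sum: t=0:+1/5760 t=1:−1/288 t=2:+1/288 = 1/5760
3j²(4 3 5; -1 1 0) = Δ·Π!·Σ² = 1/12012  (sign -1)
combine: 4πI² = 693·20/1001·1/12012 = 15/13013
take √, sign -1: I = -0.00957750

-0.009577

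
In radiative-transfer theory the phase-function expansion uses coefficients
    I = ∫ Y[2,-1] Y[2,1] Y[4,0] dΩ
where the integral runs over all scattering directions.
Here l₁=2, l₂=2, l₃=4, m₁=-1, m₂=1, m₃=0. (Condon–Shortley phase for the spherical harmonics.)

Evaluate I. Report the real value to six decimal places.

0.161197

Rules hold: Σm=0, L=8 even, 0≤4≤4.
N = 5·5·9 = 225
Δ = 0!·4!·4!/9! = 1/630
Racah Σ t=0..0: t=0:+1/16 = 1/16
⇒ 3j(2 2 4; 0 0 0)² = 2/35, sgn +1
Racah Σ t=0..0: t=0:+1/36 = 1/36
⇒ 3j(2 2 4; -1 1 0)² = 8/315, sgn +1
4πI² = N·(3j₀)²·(3jₘ)² = 16/49
I = +1·√(0.326531/4π) = 0.16119702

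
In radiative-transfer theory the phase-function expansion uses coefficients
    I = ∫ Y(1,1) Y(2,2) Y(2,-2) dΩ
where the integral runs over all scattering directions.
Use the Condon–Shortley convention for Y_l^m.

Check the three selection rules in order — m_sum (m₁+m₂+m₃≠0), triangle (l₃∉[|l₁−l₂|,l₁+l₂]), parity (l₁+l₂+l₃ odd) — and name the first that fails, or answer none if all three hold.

Σmᵢ = 1  ✗
l₃∈[|l₁−l₂|,l₁+l₂]=[1,3], have l₃=2
Σlᵢ = 5 ⇒ odd

m_sum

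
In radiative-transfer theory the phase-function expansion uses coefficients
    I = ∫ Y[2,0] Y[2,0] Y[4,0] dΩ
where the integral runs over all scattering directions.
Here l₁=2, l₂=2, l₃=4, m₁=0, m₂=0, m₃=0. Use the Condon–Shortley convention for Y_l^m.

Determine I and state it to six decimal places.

m-sum 0 ✓  L=8 even ✓  0≤4≤4 ✓
Π(2lᵢ+1) = 5×5×9 = 225
triangle coeff Δ(2,2,4) = 1/630
Σ_t [0,0]: t=0:+1/16 = 1/16
(3j)²=2/35 [(2 2 4; 0 0 0)], sign=+1
(m-triple is (0,0,0) — same symbol as above.)
⇒ 4πI² = 36/49
I = (+1)√(36/49/(4π)) = 0.24179554

0.241796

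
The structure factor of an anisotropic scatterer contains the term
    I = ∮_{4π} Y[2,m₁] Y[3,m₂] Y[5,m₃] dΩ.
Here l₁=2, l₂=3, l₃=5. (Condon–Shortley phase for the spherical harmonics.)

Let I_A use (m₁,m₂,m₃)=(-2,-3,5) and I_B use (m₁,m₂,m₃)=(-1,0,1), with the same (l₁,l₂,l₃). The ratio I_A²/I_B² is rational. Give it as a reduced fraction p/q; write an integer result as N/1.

21/8

Same 2,3,5: normalisation and zero-m 3j drop out of the ratio.
A: Δ: 0! 4! 6! / 11! → 1/2310; sum: t=0:+1/17280 = 1/17280; 3j²(2 3 5; -2 -3 5) = Δ·Π!·Σ² = 1/11  (sign +1)
B: Δ: 0! 4! 6! / 11! → 1/2310; sum: t=0:+1/216 = 1/216; 3j²(2 3 5; -1 0 1) = Δ·Π!·Σ² = 8/231  (sign +1)
I_A²/I_B² = (1/11)/(8/231) = 21/8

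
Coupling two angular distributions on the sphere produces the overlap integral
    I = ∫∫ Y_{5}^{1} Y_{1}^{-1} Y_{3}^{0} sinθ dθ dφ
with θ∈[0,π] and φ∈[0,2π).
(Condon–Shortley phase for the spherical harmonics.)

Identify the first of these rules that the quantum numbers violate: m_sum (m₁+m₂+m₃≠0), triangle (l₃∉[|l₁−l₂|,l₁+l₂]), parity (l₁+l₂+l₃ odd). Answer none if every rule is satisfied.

Σmᵢ = 0  ✓
l₃∈[|l₁−l₂|,l₁+l₂]=[4,6], have l₃=3  ✗
Σlᵢ = 9 ⇒ odd

triangle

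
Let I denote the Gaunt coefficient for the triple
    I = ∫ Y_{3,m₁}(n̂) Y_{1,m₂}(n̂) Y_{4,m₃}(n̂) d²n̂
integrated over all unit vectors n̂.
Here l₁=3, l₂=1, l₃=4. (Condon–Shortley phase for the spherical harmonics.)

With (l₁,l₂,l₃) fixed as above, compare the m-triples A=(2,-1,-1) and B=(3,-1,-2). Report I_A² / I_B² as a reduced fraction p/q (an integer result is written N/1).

3/1

l's match ⇒ only the (l;m) 3-j factors differ between A and B.
A: triangle coeff Δ(3,1,4) = 1/252; Σ_t [0,0]: t=0:+1/240 = 1/240; (3j)²=1/84 [(3 1 4; 2 -1 -1)], sign=-1
B: triangle coeff Δ(3,1,4) = 1/252; Σ_t [0,0]: t=0:+1/1440 = 1/1440; (3j)²=1/252 [(3 1 4; 3 -1 -2)], sign=+1
I_A²/I_B² = (1/84)/(1/252) = 3/1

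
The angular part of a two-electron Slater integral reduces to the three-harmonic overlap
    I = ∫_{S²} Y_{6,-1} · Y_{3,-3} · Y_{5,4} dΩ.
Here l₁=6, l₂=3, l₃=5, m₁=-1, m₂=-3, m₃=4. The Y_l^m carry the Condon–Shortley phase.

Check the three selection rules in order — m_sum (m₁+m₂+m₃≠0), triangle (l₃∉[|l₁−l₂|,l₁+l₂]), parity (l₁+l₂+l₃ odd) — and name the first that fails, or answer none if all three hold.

none

azimuthal sum: -1 − 3 + 4 = 0  ✓
3 ≤ 5 ≤ 9 (triangle on l)  ✓
L = 6 + 3 + 5 = 14 (even)  ✓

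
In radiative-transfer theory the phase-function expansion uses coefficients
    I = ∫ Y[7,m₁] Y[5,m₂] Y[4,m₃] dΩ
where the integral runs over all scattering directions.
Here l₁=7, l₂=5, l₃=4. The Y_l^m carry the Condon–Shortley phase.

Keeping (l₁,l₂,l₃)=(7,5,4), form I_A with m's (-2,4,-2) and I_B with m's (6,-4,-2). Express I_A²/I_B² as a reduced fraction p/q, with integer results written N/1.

729/143

Shared (l₁,l₂,l₃)=(7,5,4): N and (l;000)² cancel in I_A²/I_B².
A: Δ = 8!·6!·2!/17! = 1/6126120; Racah Σ t=7..8: t=7:−1/483840 t=8:+1/4838400 = -1/537600; ⇒ 3j(7 5 4; -2 4 -2)² = 2187/170170, sgn -1
B: Δ = 8!·6!·2!/17! = 1/6126120; Racah Σ t=0..1: t=0:+1/4838400 t=1:−1/7257600 = 1/14515200; ⇒ 3j(7 5 4; 6 -4 -2)² = 3/1190, sgn +1
I_A²/I_B² = (2187/170170)/(3/1190) = 729/143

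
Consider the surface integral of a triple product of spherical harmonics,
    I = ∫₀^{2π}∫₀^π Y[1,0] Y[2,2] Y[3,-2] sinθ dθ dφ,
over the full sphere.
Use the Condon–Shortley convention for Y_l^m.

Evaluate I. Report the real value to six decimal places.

0.184674

Rules hold: Σm=0, L=6 even, 1≤3≤3.
N = 3·5·7 = 105
Δ = 0!·2!·4!/7! = 1/105
Racah Σ t=0..0: t=0:+1/4 = 1/4
⇒ 3j(1 2 3; 0 0 0)² = 3/35, sgn -1
Racah Σ t=0..0: t=0:+1/24 = 1/24
⇒ 3j(1 2 3; 0 2 -2)² = 1/21, sgn -1
4πI² = N·(3j₀)²·(3jₘ)² = 3/7
I = +1·√(0.428571/4π) = 0.18467439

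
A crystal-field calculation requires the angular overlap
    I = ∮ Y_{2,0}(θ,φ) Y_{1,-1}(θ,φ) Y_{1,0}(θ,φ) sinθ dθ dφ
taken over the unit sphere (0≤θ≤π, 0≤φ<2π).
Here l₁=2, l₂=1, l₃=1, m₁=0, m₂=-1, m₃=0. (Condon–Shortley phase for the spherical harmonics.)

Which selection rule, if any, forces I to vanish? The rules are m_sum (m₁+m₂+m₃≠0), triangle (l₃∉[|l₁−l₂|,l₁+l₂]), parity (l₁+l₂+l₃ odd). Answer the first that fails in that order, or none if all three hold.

m_sum

Σmᵢ = -1  ✗
l₃∈[|l₁−l₂|,l₁+l₂]=[1,3], have l₃=1
Σlᵢ = 4 ⇒ even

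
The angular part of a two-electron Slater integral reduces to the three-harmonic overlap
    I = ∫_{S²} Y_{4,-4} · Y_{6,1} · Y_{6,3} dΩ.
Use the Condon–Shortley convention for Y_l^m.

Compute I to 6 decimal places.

-0.167630

Checks pass: Σm=0; 16 even; l₃=6∈[2,10].
(2·4+1)(2·6+1)(2·6+1) = 1521
Δ: 4! 4! 8! / 17! → 1/15315300
sum: t=0:+1/829440 t=1:−1/25920 t=2:+1/9216 t=3:−1/25920 t=4:+1/829440 = 7/207360
3j²(4 6 6; 0 0 0) = Δ·Π!·Σ² = 28/2431  (sign +1)
sum: t=4:+1/414720 = 1/414720
3j²(4 6 6; -4 1 3) = Δ·Π!·Σ² = 49/2431  (sign -1)
combine: 4πI² = 1521·28/2431·49/2431 = 12348/34969
take √, sign -1: I = -0.16763001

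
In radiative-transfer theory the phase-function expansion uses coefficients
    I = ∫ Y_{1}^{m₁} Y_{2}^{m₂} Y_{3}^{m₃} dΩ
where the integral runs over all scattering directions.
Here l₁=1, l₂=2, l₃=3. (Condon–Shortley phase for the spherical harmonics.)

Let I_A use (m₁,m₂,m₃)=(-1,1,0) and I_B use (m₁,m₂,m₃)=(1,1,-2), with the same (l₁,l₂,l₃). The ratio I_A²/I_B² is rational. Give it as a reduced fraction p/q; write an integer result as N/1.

3/10

Same 1,2,3: normalisation and zero-m 3j drop out of the ratio.
A: Δ: 0! 2! 4! / 7! → 1/105; sum: t=0:+1/12 = 1/12; 3j²(1 2 3; -1 1 0) = Δ·Π!·Σ² = 1/35  (sign -1)
B: Δ: 0! 2! 4! / 7! → 1/105; sum: t=0:+1/12 = 1/12; 3j²(1 2 3; 1 1 -2) = Δ·Π!·Σ² = 2/21  (sign -1)
I_A²/I_B² = (1/35)/(2/21) = 3/10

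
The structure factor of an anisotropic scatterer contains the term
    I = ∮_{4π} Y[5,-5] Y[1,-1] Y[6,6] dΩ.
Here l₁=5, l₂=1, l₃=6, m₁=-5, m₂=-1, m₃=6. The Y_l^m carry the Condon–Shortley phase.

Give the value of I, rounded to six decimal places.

0.331940

Checks pass: Σm=0; 12 even; l₃=6∈[4,6].
(2·5+1)(2·1+1)(2·6+1) = 429
Δ: 0! 10! 2! / 13! → 1/858
sum: t=0:+1/14400 = 1/14400
3j²(5 1 6; 0 0 0) = Δ·Π!·Σ² = 6/143  (sign +1)
sum: t=0:+1/7257600 = 1/7257600
3j²(5 1 6; -5 -1 6) = Δ·Π!·Σ² = 1/13  (sign +1)
combine: 4πI² = 429·6/143·1/13 = 18/13
take √, sign +1: I = 0.33194004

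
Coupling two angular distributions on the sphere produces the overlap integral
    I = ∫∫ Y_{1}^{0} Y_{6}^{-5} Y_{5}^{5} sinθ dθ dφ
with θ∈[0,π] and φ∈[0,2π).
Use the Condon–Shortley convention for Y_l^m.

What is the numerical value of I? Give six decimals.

-0.135514

Checks pass: Σm=0; 12 even; l₃=5∈[5,7].
(2·1+1)(2·6+1)(2·5+1) = 429
Δ: 2! 0! 10! / 13! → 1/858
sum: t=1:−1/14400 = -1/14400
3j²(1 6 5; 0 0 0) = Δ·Π!·Σ² = 6/143  (sign +1)
sum: t=1:−1/3628800 = -1/3628800
3j²(1 6 5; 0 -5 5) = Δ·Π!·Σ² = 1/78  (sign -1)
combine: 4πI² = 429·6/143·1/78 = 3/13
take √, sign -1: I = -0.13551395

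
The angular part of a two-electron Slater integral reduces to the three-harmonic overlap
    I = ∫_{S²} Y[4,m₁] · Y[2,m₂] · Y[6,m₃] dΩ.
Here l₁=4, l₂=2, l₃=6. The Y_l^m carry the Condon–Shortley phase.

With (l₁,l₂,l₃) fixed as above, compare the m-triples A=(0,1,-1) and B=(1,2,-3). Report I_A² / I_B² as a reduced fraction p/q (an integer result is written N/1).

25/18

l's match ⇒ only the (l;m) 3-j factors differ between A and B.
A: triangle coeff Δ(4,2,6) = 1/6435; Σ_t [0,0]: t=0:+1/3456 = 1/3456; (3j)²=35/1287 [(4 2 6; 0 1 -1)], sign=-1
B: triangle coeff Δ(4,2,6) = 1/6435; Σ_t [0,0]: t=0:+1/17280 = 1/17280; (3j)²=14/715 [(4 2 6; 1 2 -3)], sign=-1
I_A²/I_B² = (35/1287)/(14/715) = 25/18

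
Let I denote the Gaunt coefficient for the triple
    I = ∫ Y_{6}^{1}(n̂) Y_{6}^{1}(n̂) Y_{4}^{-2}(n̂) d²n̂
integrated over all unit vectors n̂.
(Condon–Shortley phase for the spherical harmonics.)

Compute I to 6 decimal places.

0.133571

Checks pass: Σm=0; 16 even; l₃=4∈[0,12].
(2·6+1)(2·6+1)(2·4+1) = 1521
Δ: 8! 4! 4! / 17! → 1/15315300
sum: t=2:+1/829440 t=3:−1/25920 t=4:+1/9216 t=5:−1/25920 t=6:+1/829440 = 7/207360
3j²(6 6 4; 0 0 0) = Δ·Π!·Σ² = 28/2431  (sign +1)
sum: t=3:−1/69120 t=4:+1/20736 t=5:−1/69120 = 1/51840
3j²(6 6 4; 1 1 -2) = Δ·Π!·Σ² = 280/21879  (sign +1)
combine: 4πI² = 1521·28/2431·280/21879 = 7840/34969
take √, sign +1: I = 0.13357079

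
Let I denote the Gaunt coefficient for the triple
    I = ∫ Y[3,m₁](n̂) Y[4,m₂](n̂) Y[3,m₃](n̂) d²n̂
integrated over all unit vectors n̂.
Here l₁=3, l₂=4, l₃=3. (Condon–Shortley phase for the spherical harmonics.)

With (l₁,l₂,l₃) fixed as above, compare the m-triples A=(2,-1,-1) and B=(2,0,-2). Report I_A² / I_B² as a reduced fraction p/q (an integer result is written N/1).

Same 3,4,3: normalisation and zero-m 3j drop out of the ratio.
A: Δ: 4! 2! 4! / 11! → 1/34650; sum: t=0:+1/144 t=1:−1/48 = -1/72; 3j²(3 4 3; 2 -1 -1) = Δ·Π!·Σ² = 16/693  (sign -1)
B: Δ: 4! 2! 4! / 11! → 1/34650; sum: t=0:+1/576 t=1:−1/72 = -7/576; 3j²(3 4 3; 2 0 -2) = Δ·Π!·Σ² = 7/198  (sign +1)
I_A²/I_B² = (16/693)/(7/198) = 32/49

32/49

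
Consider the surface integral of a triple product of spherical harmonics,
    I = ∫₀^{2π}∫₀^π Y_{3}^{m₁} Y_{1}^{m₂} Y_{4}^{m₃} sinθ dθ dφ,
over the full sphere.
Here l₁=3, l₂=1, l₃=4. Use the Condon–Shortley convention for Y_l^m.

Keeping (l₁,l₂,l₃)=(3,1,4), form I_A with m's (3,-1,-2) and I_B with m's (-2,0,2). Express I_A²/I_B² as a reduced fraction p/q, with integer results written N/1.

Shared (l₁,l₂,l₃)=(3,1,4): N and (l;000)² cancel in I_A²/I_B².
A: Δ = 0!·6!·2!/9! = 1/252; Racah Σ t=0..0: t=0:+1/1440 = 1/1440; ⇒ 3j(3 1 4; 3 -1 -2)² = 1/252, sgn +1
B: Δ = 0!·6!·2!/9! = 1/252; Racah Σ t=0..0: t=0:+1/120 = 1/120; ⇒ 3j(3 1 4; -2 0 2)² = 1/21, sgn +1
I_A²/I_B² = (1/252)/(1/21) = 1/12

1/12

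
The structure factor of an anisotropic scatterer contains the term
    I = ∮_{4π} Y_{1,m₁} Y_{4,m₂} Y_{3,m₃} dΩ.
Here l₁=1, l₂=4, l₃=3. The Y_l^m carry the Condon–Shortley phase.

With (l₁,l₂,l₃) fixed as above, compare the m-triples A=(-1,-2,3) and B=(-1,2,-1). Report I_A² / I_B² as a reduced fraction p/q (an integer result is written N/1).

1/15

l's match ⇒ only the (l;m) 3-j factors differ between A and B.
A: triangle coeff Δ(1,4,3) = 1/252; Σ_t [2,2]: t=2:+1/1440 = 1/1440; (3j)²=1/252 [(1 4 3; -1 -2 3)], sign=+1
B: triangle coeff Δ(1,4,3) = 1/252; Σ_t [2,2]: t=2:+1/96 = 1/96; (3j)²=5/84 [(1 4 3; -1 2 -1)], sign=+1
I_A²/I_B² = (1/252)/(5/84) = 1/15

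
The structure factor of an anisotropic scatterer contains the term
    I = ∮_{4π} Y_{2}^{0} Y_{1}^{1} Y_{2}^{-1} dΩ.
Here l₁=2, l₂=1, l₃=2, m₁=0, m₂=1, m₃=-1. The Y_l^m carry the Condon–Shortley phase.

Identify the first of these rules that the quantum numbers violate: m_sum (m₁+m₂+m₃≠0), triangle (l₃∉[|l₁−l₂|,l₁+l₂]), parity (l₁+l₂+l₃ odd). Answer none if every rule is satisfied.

parity

azimuthal sum: 0 + 1 − 1 = 0  ✓
1 ≤ 2 ≤ 3 (triangle on l)  ✓
L = 2 + 1 + 2 = 5 (odd)  ✗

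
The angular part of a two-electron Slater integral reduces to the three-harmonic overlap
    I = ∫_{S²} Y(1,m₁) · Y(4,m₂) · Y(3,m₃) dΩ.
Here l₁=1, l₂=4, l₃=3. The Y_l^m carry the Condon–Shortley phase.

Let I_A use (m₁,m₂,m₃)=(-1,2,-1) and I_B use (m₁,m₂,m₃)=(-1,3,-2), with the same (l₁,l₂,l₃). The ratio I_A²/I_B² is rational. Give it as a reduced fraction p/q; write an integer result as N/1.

5/7

Same 1,4,3: normalisation and zero-m 3j drop out of the ratio.
A: Δ: 2! 0! 6! / 9! → 1/252; sum: t=2:+1/96 = 1/96; 3j²(1 4 3; -1 2 -1) = Δ·Π!·Σ² = 5/84  (sign +1)
B: Δ: 2! 0! 6! / 9! → 1/252; sum: t=2:+1/240 = 1/240; 3j²(1 4 3; -1 3 -2) = Δ·Π!·Σ² = 1/12  (sign -1)
I_A²/I_B² = (5/84)/(1/12) = 5/7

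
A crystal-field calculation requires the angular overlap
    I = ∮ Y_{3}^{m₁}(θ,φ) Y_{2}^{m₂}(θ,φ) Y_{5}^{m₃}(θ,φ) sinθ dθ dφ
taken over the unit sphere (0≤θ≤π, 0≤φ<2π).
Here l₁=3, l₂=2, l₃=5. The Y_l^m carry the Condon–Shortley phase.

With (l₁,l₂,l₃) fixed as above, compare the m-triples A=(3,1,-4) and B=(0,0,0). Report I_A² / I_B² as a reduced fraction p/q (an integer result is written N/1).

Same 3,2,5: normalisation and zero-m 3j drop out of the ratio.
A: Δ: 0! 6! 4! / 11! → 1/2310; sum: t=0:+1/4320 = 1/4320; 3j²(3 2 5; 3 1 -4) = Δ·Π!·Σ² = 2/55  (sign -1)
B: Δ: 0! 6! 4! / 11! → 1/2310; sum: t=0:+1/144 = 1/144; 3j²(3 2 5; 0 0 0) = Δ·Π!·Σ² = 10/231  (sign -1)
I_A²/I_B² = (2/55)/(10/231) = 21/25

21/25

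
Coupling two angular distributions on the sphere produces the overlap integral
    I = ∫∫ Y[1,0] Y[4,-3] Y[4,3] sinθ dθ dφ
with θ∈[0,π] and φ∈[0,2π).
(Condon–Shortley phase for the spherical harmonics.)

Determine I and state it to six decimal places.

0.000000

Σlᵢ=9 odd — θ-integrand is odd under cosθ→−cosθ; I=0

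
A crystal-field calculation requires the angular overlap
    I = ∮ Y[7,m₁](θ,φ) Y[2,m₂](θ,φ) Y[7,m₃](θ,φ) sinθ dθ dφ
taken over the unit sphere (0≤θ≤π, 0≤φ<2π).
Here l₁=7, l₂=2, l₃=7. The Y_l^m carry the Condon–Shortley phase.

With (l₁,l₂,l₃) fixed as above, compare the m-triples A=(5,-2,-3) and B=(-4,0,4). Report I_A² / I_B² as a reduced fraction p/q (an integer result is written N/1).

Same 7,2,7: normalisation and zero-m 3j drop out of the ratio.
A: Δ: 2! 12! 2! / 17! → 1/185640; sum: t=0:+1/29030400 = 1/29030400; 3j²(7 2 7; 5 -2 -3) = Δ·Π!·Σ² = 99/7735  (sign +1)
B: Δ: 2! 12! 2! / 17! → 1/185640; sum: t=0:+1/159667200 t=1:−1/7257600 t=2:+1/8709120 = -1/59875200; 3j²(7 2 7; -4 0 4) = Δ·Π!·Σ² = 8/23205  (sign +1)
I_A²/I_B² = (99/7735)/(8/23205) = 297/8

297/8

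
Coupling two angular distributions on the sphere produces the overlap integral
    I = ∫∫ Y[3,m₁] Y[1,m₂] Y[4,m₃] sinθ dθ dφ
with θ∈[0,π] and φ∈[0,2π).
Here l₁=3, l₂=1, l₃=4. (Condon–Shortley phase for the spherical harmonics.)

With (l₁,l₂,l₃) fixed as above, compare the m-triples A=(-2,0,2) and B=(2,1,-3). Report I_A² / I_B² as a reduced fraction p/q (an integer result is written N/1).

4/7

l's match ⇒ only the (l;m) 3-j factors differ between A and B.
A: triangle coeff Δ(3,1,4) = 1/252; Σ_t [0,0]: t=0:+1/120 = 1/120; (3j)²=1/21 [(3 1 4; -2 0 2)], sign=+1
B: triangle coeff Δ(3,1,4) = 1/252; Σ_t [0,0]: t=0:+1/240 = 1/240; (3j)²=1/12 [(3 1 4; 2 1 -3)], sign=-1
I_A²/I_B² = (1/21)/(1/12) = 4/7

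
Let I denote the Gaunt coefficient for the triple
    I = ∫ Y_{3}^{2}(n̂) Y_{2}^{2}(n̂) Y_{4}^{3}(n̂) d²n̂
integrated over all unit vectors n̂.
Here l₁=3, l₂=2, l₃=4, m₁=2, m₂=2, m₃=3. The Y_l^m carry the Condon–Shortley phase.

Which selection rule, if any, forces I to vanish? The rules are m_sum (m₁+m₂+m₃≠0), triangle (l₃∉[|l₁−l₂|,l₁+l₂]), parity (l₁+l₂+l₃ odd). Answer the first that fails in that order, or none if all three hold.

m_sum

azimuthal sum: 2 + 2 + 3 = 7  ✗
1 ≤ 4 ≤ 5 (triangle on l)
L = 3 + 2 + 4 = 9 (odd)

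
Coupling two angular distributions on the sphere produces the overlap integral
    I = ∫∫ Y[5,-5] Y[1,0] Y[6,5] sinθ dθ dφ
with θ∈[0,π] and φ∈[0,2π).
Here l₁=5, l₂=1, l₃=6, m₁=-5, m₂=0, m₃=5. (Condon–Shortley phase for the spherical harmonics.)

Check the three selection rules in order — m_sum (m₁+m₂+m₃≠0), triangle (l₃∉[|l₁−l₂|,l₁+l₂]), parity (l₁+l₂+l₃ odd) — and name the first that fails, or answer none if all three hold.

none

azimuthal sum: -5 + 0 + 5 = 0  ✓
4 ≤ 6 ≤ 6 (triangle on l)  ✓
L = 5 + 1 + 6 = 12 (even)  ✓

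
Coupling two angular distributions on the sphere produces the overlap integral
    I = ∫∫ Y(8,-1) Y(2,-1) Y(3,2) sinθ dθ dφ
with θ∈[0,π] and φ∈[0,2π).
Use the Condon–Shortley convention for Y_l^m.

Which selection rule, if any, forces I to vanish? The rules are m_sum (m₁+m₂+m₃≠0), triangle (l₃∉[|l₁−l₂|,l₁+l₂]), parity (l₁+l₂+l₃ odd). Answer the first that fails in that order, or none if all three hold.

triangle

m₁+m₂+m₃ = -1 − 1 + 2 = 0  ✓
triangle: |8−2|=6 ≤ l₃=3 ≤ 8+2=10  ✗
parity: l₁+l₂+l₃ = 13 is odd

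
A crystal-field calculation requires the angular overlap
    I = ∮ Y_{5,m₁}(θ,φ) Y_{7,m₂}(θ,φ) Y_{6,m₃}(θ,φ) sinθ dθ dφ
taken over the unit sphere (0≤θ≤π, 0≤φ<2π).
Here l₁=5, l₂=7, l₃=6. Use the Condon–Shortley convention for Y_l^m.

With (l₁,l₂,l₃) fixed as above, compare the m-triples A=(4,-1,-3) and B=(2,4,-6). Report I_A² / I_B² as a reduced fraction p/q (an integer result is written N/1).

12544/15125

Shared (l₁,l₂,l₃)=(5,7,6): N and (l;000)² cancel in I_A²/I_B².
A: Δ = 6!·4!·8!/19! = 1/174594420; Racah Σ t=0..1: t=0:+1/6220800 t=1:−1/2073600 = -1/3110400; ⇒ 3j(5 7 6; 4 -1 -3)² = 3136/230945, sgn +1
B: Δ = 6!·4!·8!/19! = 1/174594420; Racah Σ t=3..3: t=3:−1/34836480 = -1/34836480; ⇒ 3j(5 7 6; 2 4 -6)² = 275/16796, sgn -1
I_A²/I_B² = (3136/230945)/(275/16796) = 12544/15125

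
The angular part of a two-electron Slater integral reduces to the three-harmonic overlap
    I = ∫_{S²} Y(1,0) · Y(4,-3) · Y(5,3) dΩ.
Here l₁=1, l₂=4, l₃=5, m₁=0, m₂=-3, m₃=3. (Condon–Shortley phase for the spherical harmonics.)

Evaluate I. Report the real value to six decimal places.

-0.196426

m-sum 0 ✓  L=10 even ✓  3≤5≤5 ✓
Π(2lᵢ+1) = 3×9×11 = 297
triangle coeff Δ(1,4,5) = 1/495
Σ_t [0,0]: t=0:+1/576 = 1/576
(3j)²=5/99 [(1 4 5; 0 0 0)], sign=-1
Σ_t [0,0]: t=0:+1/5040 = 1/5040
(3j)²=16/495 [(1 4 5; 0 -3 3)], sign=+1
⇒ 4πI² = 16/33
I = (-1)√(16/33/(4π)) = -0.19642560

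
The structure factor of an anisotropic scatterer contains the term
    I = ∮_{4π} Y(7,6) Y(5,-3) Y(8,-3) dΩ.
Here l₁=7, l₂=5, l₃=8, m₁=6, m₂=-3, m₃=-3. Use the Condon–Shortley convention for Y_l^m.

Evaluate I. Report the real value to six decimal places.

-0.144003

m-sum 0 ✓  L=20 even ✓  2≤8≤12 ✓
Π(2lᵢ+1) = 15×11×17 = 2805
triangle coeff Δ(7,5,8) = 1/814773960
Σ_t [0,4]: t=0:+1/87091200 t=1:−1/4976640 t=2:+1/2073600 t=3:−1/4976640 t=4:+1/87091200 = 1/9676800
(3j)²=360/46189 [(7 5 8; 0 0 0)], sign=+1
Σ_t [0,1]: t=0:+1/418037760 t=1:−1/2612736000 = 1/497664000
(3j)²=77/6460 [(7 5 8; 6 -3 -3)], sign=-1
⇒ 4πI² = 20790/79781
I = (-1)√(20790/79781/(4π)) = -0.14400334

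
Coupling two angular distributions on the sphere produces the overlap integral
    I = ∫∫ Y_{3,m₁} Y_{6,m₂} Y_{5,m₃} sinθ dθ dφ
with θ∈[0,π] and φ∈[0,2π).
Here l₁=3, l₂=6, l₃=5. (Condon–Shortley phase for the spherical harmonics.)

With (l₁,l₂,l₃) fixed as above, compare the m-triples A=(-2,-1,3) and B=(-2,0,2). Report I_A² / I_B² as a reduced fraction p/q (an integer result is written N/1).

64/63

Same 3,6,5: normalisation and zero-m 3j drop out of the ratio.
A: Δ: 4! 2! 8! / 15! → 1/675675; sum: t=3:−1/17280 t=4:+1/120960 = -1/20160; 3j²(3 6 5; -2 -1 3) = Δ·Π!·Σ² = 64/3003  (sign -1)
B: Δ: 4! 2! 8! / 15! → 1/675675; sum: t=3:−1/8640 t=4:+1/34560 = -1/11520; 3j²(3 6 5; -2 0 2) = Δ·Π!·Σ² = 3/143  (sign +1)
I_A²/I_B² = (64/3003)/(3/143) = 64/63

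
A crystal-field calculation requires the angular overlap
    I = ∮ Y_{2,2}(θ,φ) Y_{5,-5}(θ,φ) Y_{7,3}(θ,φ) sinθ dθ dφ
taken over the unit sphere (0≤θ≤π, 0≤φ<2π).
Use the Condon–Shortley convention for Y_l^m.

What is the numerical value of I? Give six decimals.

m-sum 0 ✓  L=14 even ✓  3≤7≤7 ✓
Π(2lᵢ+1) = 5×11×15 = 825
triangle coeff Δ(2,5,7) = 1/15015
Σ_t [0,0]: t=0:+1/57600 = 1/57600
(3j)²=21/715 [(2 5 7; 0 0 0)], sign=-1
Σ_t [0,0]: t=0:+1/87091200 = 1/87091200
(3j)²=1/15015 [(2 5 7; 2 -5 3)], sign=+1
⇒ 4πI² = 3/1859
I = (-1)√(3/1859/(4π)) = -0.01133225

-0.011332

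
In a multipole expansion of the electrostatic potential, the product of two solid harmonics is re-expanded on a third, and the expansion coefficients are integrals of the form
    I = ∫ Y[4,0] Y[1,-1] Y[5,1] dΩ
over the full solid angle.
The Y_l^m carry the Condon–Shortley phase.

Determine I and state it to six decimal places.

-0.190188

m-sum 0 ✓  L=10 even ✓  3≤5≤5 ✓
Π(2lᵢ+1) = 9×3×11 = 297
triangle coeff Δ(4,1,5) = 1/495
Σ_t [0,0]: t=0:+1/576 = 1/576
(3j)²=5/99 [(4 1 5; 0 0 0)], sign=-1
Σ_t [0,0]: t=0:+1/1152 = 1/1152
(3j)²=1/33 [(4 1 5; 0 -1 1)], sign=+1
⇒ 4πI² = 5/11
I = (-1)√(5/11/(4π)) = -0.19018827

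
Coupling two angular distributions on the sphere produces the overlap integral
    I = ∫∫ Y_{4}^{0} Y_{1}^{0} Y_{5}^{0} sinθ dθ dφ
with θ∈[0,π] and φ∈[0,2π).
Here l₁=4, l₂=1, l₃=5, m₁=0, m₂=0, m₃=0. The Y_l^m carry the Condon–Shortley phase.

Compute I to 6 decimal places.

0.245532

m-sum 0 ✓  L=10 even ✓  3≤5≤5 ✓
Π(2lᵢ+1) = 9×3×11 = 297
triangle coeff Δ(4,1,5) = 1/495
Σ_t [0,0]: t=0:+1/576 = 1/576
(3j)²=5/99 [(4 1 5; 0 0 0)], sign=-1
(m-triple is (0,0,0) — same symbol as above.)
⇒ 4πI² = 25/33
I = (+1)√(25/33/(4π)) = 0.24553200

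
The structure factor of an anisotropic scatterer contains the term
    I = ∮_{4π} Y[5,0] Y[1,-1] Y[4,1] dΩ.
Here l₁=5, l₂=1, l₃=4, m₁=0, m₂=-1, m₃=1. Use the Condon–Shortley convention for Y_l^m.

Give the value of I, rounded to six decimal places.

0.155288

m-sum 0 ✓  L=10 even ✓  4≤4≤6 ✓
Π(2lᵢ+1) = 11×3×9 = 297
triangle coeff Δ(5,1,4) = 1/495
Σ_t [1,1]: t=1:−1/576 = -1/576
(3j)²=5/99 [(5 1 4; 0 0 0)], sign=-1
Σ_t [0,0]: t=0:+1/1440 = 1/1440
(3j)²=2/99 [(5 1 4; 0 -1 1)], sign=-1
⇒ 4πI² = 10/33
I = (+1)√(10/33/(4π)) = 0.15528807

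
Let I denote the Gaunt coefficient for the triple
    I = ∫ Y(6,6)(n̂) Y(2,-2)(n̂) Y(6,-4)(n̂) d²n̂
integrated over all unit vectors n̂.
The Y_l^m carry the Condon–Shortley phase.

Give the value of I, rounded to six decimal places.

-0.076075

m-sum 0 ✓  L=14 even ✓  4≤6≤8 ✓
Π(2lᵢ+1) = 13×5×13 = 845
triangle coeff Δ(6,2,6) = 1/90090
Σ_t [0,2]: t=0:+1/69120 t=1:−1/14400 t=2:+1/69120 = -7/172800
(3j)²=14/715 [(6 2 6; 0 0 0)], sign=-1
Σ_t [0,0]: t=0:+1/14515200 = 1/14515200
(3j)²=2/455 [(6 2 6; 6 -2 -4)], sign=+1
⇒ 4πI² = 4/55
I = (-1)√(4/55/(4π)) = -0.07607531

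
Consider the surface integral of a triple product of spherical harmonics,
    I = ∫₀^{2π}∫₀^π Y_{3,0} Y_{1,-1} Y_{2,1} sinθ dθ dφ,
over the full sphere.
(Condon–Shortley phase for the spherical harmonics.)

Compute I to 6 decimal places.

Checks pass: Σm=0; 6 even; l₃=2∈[2,4].
(2·3+1)(2·1+1)(2·2+1) = 105
Δ: 2! 4! 0! / 7! → 1/105
sum: t=1:−1/4 = -1/4
3j²(3 1 2; 0 0 0) = Δ·Π!·Σ² = 3/35  (sign -1)
sum: t=0:+1/12 = 1/12
3j²(3 1 2; 0 -1 1) = Δ·Π!·Σ² = 1/35  (sign -1)
combine: 4πI² = 105·3/35·1/35 = 9/35
take √, sign +1: I = 0.14304817

0.143048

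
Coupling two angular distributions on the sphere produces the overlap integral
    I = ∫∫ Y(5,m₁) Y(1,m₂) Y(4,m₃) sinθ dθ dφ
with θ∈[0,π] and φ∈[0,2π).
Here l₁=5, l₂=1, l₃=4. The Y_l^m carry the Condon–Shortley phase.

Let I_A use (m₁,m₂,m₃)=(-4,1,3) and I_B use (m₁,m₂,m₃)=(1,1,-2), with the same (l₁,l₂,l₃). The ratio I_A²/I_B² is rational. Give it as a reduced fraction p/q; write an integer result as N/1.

Shared (l₁,l₂,l₃)=(5,1,4): N and (l;000)² cancel in I_A²/I_B².
A: Δ = 2!·8!·0!/11! = 1/495; Racah Σ t=2..2: t=2:+1/10080 = 1/10080; ⇒ 3j(5 1 4; -4 1 3)² = 4/55, sgn -1
B: Δ = 2!·8!·0!/11! = 1/495; Racah Σ t=2..2: t=2:+1/2880 = 1/2880; ⇒ 3j(5 1 4; 1 1 -2)² = 2/165, sgn +1
I_A²/I_B² = (4/55)/(2/165) = 6/1

6/1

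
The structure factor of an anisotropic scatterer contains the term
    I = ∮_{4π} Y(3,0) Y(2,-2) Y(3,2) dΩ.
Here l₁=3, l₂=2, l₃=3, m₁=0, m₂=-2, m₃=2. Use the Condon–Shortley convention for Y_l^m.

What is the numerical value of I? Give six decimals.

Rules hold: Σm=0, L=8 even, 1≤3≤5.
N = 7·5·7 = 245
Δ = 2!·4!·2!/9! = 1/3780
Racah Σ t=0..2: t=0:+1/24 t=1:−1/4 t=2:+1/24 = -1/6
⇒ 3j(3 2 3; 0 0 0)² = 4/105, sgn +1
Racah Σ t=0..0: t=0:+1/24 = 1/24
⇒ 3j(3 2 3; 0 -2 2)² = 1/21, sgn -1
4πI² = N·(3j₀)²·(3jₘ)² = 4/9
I = -1·√(0.444444/4π) = -0.18806319

-0.188063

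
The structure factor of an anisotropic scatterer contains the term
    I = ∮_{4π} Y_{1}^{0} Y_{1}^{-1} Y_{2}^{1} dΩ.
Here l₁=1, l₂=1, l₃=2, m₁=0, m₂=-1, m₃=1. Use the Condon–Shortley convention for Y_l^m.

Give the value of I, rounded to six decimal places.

-0.218510

m-sum 0 ✓  L=4 even ✓  0≤2≤2 ✓
Π(2lᵢ+1) = 3×3×5 = 45
triangle coeff Δ(1,1,2) = 1/30
Σ_t [0,0]: t=0:+1/1 = 1/1
(3j)²=2/15 [(1 1 2; 0 0 0)], sign=+1
Σ_t [0,0]: t=0:+1/2 = 1/2
(3j)²=1/10 [(1 1 2; 0 -1 1)], sign=-1
⇒ 4πI² = 3/5
I = (-1)√(3/5/(4π)) = -0.21850969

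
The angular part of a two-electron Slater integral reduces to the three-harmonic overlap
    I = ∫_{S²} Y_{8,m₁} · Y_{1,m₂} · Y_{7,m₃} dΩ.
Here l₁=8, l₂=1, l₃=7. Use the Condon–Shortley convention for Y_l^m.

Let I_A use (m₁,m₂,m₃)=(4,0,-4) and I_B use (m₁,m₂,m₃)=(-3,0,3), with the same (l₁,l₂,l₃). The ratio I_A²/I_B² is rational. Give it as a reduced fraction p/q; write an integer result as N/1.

48/55

l's match ⇒ only the (l;m) 3-j factors differ between A and B.
A: triangle coeff Δ(8,1,7) = 1/2040; Σ_t [1,1]: t=1:−1/239500800 = -1/239500800; (3j)²=2/85 [(8 1 7; 4 0 -4)], sign=+1
B: triangle coeff Δ(8,1,7) = 1/2040; Σ_t [1,1]: t=1:−1/87091200 = -1/87091200; (3j)²=11/408 [(8 1 7; -3 0 3)], sign=-1
I_A²/I_B² = (2/85)/(11/408) = 48/55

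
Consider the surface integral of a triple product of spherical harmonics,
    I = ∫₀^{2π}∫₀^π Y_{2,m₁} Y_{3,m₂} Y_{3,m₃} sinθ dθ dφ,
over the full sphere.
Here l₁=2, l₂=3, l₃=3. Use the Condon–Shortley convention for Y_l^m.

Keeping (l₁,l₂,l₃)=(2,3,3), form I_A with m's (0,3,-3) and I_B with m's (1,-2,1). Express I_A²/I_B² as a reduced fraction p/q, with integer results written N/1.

5/3

Shared (l₁,l₂,l₃)=(2,3,3): N and (l;000)² cancel in I_A²/I_B².
A: Δ = 2!·2!·4!/9! = 1/3780; Racah Σ t=2..2: t=2:+1/96 = 1/96; ⇒ 3j(2 3 3; 0 3 -3)² = 5/84, sgn +1
B: Δ = 2!·2!·4!/9! = 1/3780; Racah Σ t=0..1: t=0:+1/12 t=1:−1/48 = 1/16; ⇒ 3j(2 3 3; 1 -2 1)² = 1/28, sgn +1
I_A²/I_B² = (5/84)/(1/28) = 5/3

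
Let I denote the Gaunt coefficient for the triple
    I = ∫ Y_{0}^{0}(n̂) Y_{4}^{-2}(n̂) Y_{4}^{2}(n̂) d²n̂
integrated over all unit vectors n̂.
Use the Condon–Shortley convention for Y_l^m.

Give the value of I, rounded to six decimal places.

0.282095

Rules hold: Σm=0, L=8 even, 4≤4≤4.
N = 1·9·9 = 81
Δ = 0!·0!·8!/9! = 1/9
Racah Σ t=0..0: t=0:+1/576 = 1/576
⇒ 3j(0 4 4; 0 0 0)² = 1/9, sgn +1
Racah Σ t=0..0: t=0:+1/1440 = 1/1440
⇒ 3j(0 4 4; 0 -2 2)² = 1/9, sgn +1
4πI² = N·(3j₀)²·(3jₘ)² = 1/1
I = +1·√(1/4π) = 0.28209479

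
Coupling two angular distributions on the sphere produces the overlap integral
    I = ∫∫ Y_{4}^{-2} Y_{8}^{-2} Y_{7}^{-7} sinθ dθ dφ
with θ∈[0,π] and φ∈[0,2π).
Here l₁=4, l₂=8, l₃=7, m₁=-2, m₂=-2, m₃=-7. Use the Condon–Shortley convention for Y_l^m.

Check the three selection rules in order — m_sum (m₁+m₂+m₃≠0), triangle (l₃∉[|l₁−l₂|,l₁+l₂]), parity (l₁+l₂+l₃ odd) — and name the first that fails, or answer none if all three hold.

m_sum

Σmᵢ = -11  ✗
l₃∈[|l₁−l₂|,l₁+l₂]=[4,12], have l₃=7
Σlᵢ = 19 ⇒ odd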